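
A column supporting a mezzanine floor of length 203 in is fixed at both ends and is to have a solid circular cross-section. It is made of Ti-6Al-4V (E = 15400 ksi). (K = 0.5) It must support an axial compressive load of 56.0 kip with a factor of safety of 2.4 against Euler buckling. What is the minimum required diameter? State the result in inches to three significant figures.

Required P_cr = n·P = 2.4 × 56.0 = 134.4 kip
L_e = K·L = 0.5 × 203 = 101.5 in
Required I = P_cr·L_e²/(π²E) = 1.344×10^5 × 101.5² / (π² × 1.54×10^7) = 9.110 in⁴
Solid circle: I = πd⁴/64  ⇒  d = (64I/π)^(1/4) = (64×9.110/π)^(1/4) = 3.69 in

d ≈ 3.69 in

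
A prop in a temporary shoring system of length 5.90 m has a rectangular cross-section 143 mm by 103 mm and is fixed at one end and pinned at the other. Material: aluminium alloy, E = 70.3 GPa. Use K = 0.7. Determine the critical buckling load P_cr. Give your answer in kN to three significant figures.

Buckling occurs about the weak axis: I_min = h·b³/12 with b = 103 mm (the shorter side).
I_min = 143×103³/12 = 1.302×10^7 mm⁴
I = 1.302×10^7 mm⁴ = 1.302×10^-5 m⁴
Effective length L_e = K·L = 0.7 × 5.90 = 4.130 m
P_cr = π²EI / L_e² = π² × 70.3×10⁹ × 1.302×10^-5 / 4.130² = 5.297×10^5 N

P_cr ≈ 530 kN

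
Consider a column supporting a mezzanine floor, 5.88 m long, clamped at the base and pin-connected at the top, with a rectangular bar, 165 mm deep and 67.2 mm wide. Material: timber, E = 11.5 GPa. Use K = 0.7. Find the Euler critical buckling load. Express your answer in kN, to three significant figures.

Buckling occurs about the weak axis: I_min = h·b³/12 with b = 67.2 mm (the shorter side).
I_min = 165×67.2³/12 = 4.173×10^6 mm⁴
I = 4.173×10^6 mm⁴ = 4.173×10^-6 m⁴
Effective length L_e = K·L = 0.7 × 5.88 = 4.116 m
P_cr = π²EI / L_e² = π² × 11.5×10⁹ × 4.173×10^-6 / 4.116² = 2.795×10^4 N

P_cr ≈ 28.0 kN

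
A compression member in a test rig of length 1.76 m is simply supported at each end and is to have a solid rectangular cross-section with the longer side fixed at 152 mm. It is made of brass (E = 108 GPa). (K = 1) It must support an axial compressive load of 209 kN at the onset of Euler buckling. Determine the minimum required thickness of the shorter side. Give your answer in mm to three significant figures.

b ≈ 36.3 mm

L_e = K·L = 1 × 1.76 = 1.760 m
Required I = P_cr·L_e²/(π²E) = 2.090×10^5 × 1.760² / (π² × 1.08×10^11) = 6.074×10^-7 m⁴
I_req = 6.074×10^5 mm⁴
Rectangle, weak axis: I_min = h·b³/12 with h = 152 mm fixed  ⇒  b = (12I/h)^(1/3) = 36.3 mm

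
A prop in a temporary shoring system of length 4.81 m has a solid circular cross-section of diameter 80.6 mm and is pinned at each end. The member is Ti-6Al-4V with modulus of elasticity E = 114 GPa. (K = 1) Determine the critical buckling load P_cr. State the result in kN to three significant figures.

I = πd⁴/64 = π×80.6⁴/64 = 2.072×10^6 mm⁴
I = 2.072×10^6 mm⁴ = 2.072×10^-6 m⁴
Effective length L_e = K·L = 1 × 4.81 = 4.810 m
P_cr = π²EI / L_e² = π² × 114×10⁹ × 2.072×10^-6 / 4.810² = 1.007×10^5 N

P_cr ≈ 101 kN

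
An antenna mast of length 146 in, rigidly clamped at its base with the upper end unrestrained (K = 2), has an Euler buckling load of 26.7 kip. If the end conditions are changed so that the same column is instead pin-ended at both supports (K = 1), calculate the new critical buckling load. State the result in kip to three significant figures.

P_cr ≈ 107 kip

P_cr ∝ 1/K², so P_cr,new = P_cr,old × (K_old/K_new)² = 26.7 × (2/1)²
= 26.7 × 4.000 = 107 kip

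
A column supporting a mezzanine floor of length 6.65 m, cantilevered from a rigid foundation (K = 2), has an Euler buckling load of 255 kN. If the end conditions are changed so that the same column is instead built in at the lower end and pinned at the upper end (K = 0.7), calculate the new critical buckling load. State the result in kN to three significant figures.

P_cr ≈ 2080 kN

P_cr ∝ 1/K², so P_cr,new = P_cr,old × (K_old/K_new)² = 255 × (2/0.7)²
= 255 × 8.163 = 2080 kN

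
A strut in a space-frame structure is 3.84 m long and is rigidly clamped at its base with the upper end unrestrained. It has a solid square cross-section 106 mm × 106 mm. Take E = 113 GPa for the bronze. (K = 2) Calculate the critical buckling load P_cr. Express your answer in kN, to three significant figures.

P_cr ≈ 199 kN

I = a⁴/12 = 106⁴/12 = 1.052×10^7 mm⁴
I = 1.052×10^7 mm⁴ = 1.052×10^-5 m⁴
Effective length L_e = K·L = 2 × 3.84 = 7.680 m
P_cr = π²EI / L_e² = π² × 113×10⁹ × 1.052×10^-5 / 7.680² = 1.989×10^5 N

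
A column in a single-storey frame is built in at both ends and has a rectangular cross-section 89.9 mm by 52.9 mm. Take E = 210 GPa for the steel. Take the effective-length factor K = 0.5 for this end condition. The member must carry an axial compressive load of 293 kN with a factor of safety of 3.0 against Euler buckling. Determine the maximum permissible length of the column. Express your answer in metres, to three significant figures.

L_max ≈ 3.23 m

Buckling occurs about the weak axis: I_min = h·b³/12 with b = 52.9 mm (the shorter side).
I_min = 89.9×52.9³/12 = 1.109×10^6 mm⁴
I = 1.109×10^-6 m⁴
Required critical load P_cr = n·P = 3.0 × 293 = 879.0 kN = 8.790×10^5 N
From P_cr = π²EI/(K·L)²:  L = (1/K)·√(π²EI/P_cr) = (1/0.5)·√(π²×2.10×10^11×1.109×10^-6/8.790×10^5)
L = 3.23 m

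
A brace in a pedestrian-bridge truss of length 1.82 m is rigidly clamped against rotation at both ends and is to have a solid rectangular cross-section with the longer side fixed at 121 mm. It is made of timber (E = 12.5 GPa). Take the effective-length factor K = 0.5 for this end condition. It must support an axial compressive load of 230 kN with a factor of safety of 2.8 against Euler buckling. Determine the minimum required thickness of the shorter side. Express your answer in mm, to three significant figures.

b ≈ 75.4 mm

Required P_cr = n·P = 2.8 × 230 = 644.0 kN
L_e = K·L = 0.5 × 1.82 = 0.9100 m
Required I = P_cr·L_e²/(π²E) = 6.440×10^5 × 0.9100² / (π² × 1.25×10^10) = 4.323×10^-6 m⁴
I_req = 4.323×10^6 mm⁴
Rectangle, weak axis: I_min = h·b³/12 with h = 121 mm fixed  ⇒  b = (12I/h)^(1/3) = 75.4 mm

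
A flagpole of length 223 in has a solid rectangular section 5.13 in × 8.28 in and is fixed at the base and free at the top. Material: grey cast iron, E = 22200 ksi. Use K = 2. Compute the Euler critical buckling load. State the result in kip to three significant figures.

P_cr ≈ 103 kip

Buckling occurs about the weak axis: I_min = h·b³/12 with b = 5.13 in (the shorter side).
I_min = 8.28×5.13³/12 = 93.15 in⁴
Effective length L_e = K·L = 2 × 223 = 446.0 in
P_cr = π²EI / L_e² = π² × 22200×10³ × 93.15 / 446.0² = 1.026×10^5 lb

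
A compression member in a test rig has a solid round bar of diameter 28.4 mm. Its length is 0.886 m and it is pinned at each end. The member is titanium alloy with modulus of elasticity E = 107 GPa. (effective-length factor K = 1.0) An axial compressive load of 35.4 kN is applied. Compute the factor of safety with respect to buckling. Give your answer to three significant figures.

n ≈ 1.21

I = πd⁴/64 = π×28.4⁴/64 = 3.193×10^4 mm⁴
I = 3.193×10^4 mm⁴ = 3.193×10^-8 m⁴
Effective length L_e = K·L = 1 × 0.886 = 0.8860 m
P_cr = π²EI / L_e² = π² × 107×10⁹ × 3.193×10^-8 / 0.8860² = 4.296×10^4 N
Factor of safety n = P_cr / P = 42.960 / 35.4 = 1.21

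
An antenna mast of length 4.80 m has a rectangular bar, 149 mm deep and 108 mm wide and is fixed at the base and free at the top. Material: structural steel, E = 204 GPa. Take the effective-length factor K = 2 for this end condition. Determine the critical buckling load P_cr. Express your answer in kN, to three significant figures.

P_cr ≈ 342 kN

Buckling occurs about the weak axis: I_min = h·b³/12 with b = 108 mm (the shorter side).
I_min = 149×108³/12 = 1.564×10^7 mm⁴
I = 1.564×10^7 mm⁴ = 1.564×10^-5 m⁴
Effective length L_e = K·L = 2 × 4.80 = 9.600 m
P_cr = π²EI / L_e² = π² × 204×10⁹ × 1.564×10^-5 / 9.600² = 3.417×10^5 N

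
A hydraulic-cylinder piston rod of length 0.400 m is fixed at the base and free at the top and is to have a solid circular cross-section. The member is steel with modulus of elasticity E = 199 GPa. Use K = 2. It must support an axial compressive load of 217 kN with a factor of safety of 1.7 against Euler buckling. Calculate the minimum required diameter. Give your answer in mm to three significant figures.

Required P_cr = n·P = 1.7 × 217 = 368.9 kN
L_e = K·L = 2 × 0.400 = 0.8000 m
Required I = P_cr·L_e²/(π²E) = 3.689×10^5 × 0.8000² / (π² × 1.99×10^11) = 1.202×10^-7 m⁴
I_req = 1.202×10^5 mm⁴
Solid circle: I = πd⁴/64  ⇒  d = (64I/π)^(1/4) = (64×1.202×10^5/π)^(1/4) = 39.6 mm

d ≈ 39.6 mm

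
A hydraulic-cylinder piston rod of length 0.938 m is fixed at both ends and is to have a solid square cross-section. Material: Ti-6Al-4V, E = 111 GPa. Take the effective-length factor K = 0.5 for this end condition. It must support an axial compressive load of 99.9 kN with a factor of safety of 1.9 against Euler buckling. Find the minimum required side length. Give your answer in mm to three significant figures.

a ≈ 26.0 mm

Required P_cr = n·P = 1.9 × 99.9 = 189.8 kN
L_e = K·L = 0.5 × 0.938 = 0.4690 m
Required I = P_cr·L_e²/(π²E) = 1.898×10^5 × 0.4690² / (π² × 1.11×10^11) = 3.811×10^-8 m⁴
I_req = 3.811×10^4 mm⁴
Solid square: I = a⁴/12  ⇒  a = (12I)^(1/4) = (12×3.811×10^4)^(1/4) = 26.0 mm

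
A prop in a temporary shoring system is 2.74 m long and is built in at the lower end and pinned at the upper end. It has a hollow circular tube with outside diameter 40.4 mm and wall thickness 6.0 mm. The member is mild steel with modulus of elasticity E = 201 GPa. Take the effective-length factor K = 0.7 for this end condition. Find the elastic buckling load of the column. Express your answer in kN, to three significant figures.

P_cr ≈ 53.3 kN

Inner diameter d_i = 40.4 − 2×6.0 = 28.40 mm
I = π(d_o⁴ − d_i⁴)/64 = π(40.4⁴ − 28.40⁴)/64 = 9.883×10^4 mm⁴
I = 9.883×10^4 mm⁴ = 9.883×10^-8 m⁴
Effective length L_e = K·L = 0.7 × 2.74 = 1.918 m
P_cr = π²EI / L_e² = π² × 201×10⁹ × 9.883×10^-8 / 1.918² = 5.330×10^4 N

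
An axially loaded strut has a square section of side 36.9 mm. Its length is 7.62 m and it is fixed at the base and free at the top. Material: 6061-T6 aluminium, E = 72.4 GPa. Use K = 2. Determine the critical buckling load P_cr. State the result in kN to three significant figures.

P_cr ≈ 0.475 kN

I = a⁴/12 = 36.9⁴/12 = 1.545×10^5 mm⁴
I = 1.545×10^5 mm⁴ = 1.545×10^-7 m⁴
Effective length L_e = K·L = 2 × 7.62 = 15.24 m
P_cr = π²EI / L_e² = π² × 72.4×10⁹ × 1.545×10^-7 / 15.24² = 475.3 N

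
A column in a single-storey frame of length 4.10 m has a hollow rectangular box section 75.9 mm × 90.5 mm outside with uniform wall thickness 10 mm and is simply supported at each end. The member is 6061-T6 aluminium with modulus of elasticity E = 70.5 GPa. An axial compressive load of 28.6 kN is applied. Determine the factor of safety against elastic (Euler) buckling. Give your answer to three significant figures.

n ≈ 3.29

Inner dimensions: h_i = 90.5 − 2×10 = 70.50 mm, b_i = 75.9 − 2×10 = 55.90 mm
Weak-axis I_min = (h_o·b_o³ − h_i·b_i³)/12 with b_o = 75.9, b_i = 55.90 mm (shorter outer/inner sides).
I_min = (90.5×75.9³ − 70.50×55.90³)/12 = 2.271×10^6 mm⁴
I = 2.271×10^6 mm⁴ = 2.271×10^-6 m⁴
Effective length L_e = K·L = 1 × 4.10 = 4.100 m
P_cr = π²EI / L_e² = π² × 70.5×10⁹ × 2.271×10^-6 / 4.100² = 9.402×10^4 N
Factor of safety n = P_cr / P = 94.016 / 28.6 = 3.29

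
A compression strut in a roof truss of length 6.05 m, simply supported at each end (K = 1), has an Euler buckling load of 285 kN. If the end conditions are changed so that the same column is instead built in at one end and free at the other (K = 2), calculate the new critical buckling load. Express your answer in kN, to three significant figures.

P_cr ≈ 71.2 kN

P_cr ∝ 1/K², so P_cr,new = P_cr,old × (K_old/K_new)² = 285 × (1/2)²
= 285 × 0.2500 = 71.2 kN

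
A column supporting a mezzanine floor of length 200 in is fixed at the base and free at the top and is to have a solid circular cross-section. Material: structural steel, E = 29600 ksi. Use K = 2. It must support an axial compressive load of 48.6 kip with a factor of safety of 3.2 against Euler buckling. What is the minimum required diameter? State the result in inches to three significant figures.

Required P_cr = n·P = 3.2 × 48.6 = 155.5 kip
L_e = K·L = 2 × 200 = 400.0 in
Required I = P_cr·L_e²/(π²E) = 1.555×10^5 × 400.0² / (π² × 2.96×10^7) = 85.18 in⁴
Solid circle: I = πd⁴/64  ⇒  d = (64I/π)^(1/4) = (64×85.18/π)^(1/4) = 6.45 in

d ≈ 6.45 in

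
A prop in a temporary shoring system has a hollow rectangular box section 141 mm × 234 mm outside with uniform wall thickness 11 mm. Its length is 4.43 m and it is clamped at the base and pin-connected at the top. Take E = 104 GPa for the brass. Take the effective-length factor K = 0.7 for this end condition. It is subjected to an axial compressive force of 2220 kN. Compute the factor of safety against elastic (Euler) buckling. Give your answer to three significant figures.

n ≈ 1.20

Inner dimensions: h_i = 234 − 2×11 = 212.0 mm, b_i = 141 − 2×11 = 119.0 mm
Weak-axis I_min = (h_o·b_o³ − h_i·b_i³)/12 with b_o = 141, b_i = 119.0 mm (shorter outer/inner sides).
I_min = (234×141³ − 212.0×119.0³)/12 = 2.489×10^7 mm⁴
I = 2.489×10^7 mm⁴ = 2.489×10^-5 m⁴
Effective length L_e = K·L = 0.7 × 4.43 = 3.101 m
P_cr = π²EI / L_e² = π² × 104×10⁹ × 2.489×10^-5 / 3.101² = 2.657×10^6 N
Factor of safety n = P_cr / P = 2657.0 / 2220 = 1.20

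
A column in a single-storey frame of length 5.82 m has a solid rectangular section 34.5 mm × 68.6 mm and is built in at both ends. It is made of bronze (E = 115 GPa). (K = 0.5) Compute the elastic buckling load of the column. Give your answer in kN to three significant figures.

P_cr ≈ 31.5 kN

Buckling occurs about the weak axis: I_min = h·b³/12 with b = 34.5 mm (the shorter side).
I_min = 68.6×34.5³/12 = 2.347×10^5 mm⁴
I = 2.347×10^5 mm⁴ = 2.347×10^-7 m⁴
Effective length L_e = K·L = 0.5 × 5.82 = 2.910 m
P_cr = π²EI / L_e² = π² × 115×10⁹ × 2.347×10^-7 / 2.910² = 3.146×10^4 N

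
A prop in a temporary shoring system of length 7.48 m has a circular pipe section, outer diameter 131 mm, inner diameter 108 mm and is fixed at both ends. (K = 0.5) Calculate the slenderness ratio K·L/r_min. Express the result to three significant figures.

λ ≈ 88.1

d_o = 131 mm, d_i = 108 mm
I = π(d_o⁴ − d_i⁴)/64 = π(131⁴ − 108.0⁴)/64 = 7.778×10^6 mm⁴
A = 4.317×10^3 mm²;  r_min = √(I/A) = √(7.778×10^6/4.317×10^3) = 42.44 mm
L_e = K·L = 0.5 × 7.48 m = 3.740 m = 3740.0 mm
λ = L_e / r_min = 3740.0 / 42.44 = 88.1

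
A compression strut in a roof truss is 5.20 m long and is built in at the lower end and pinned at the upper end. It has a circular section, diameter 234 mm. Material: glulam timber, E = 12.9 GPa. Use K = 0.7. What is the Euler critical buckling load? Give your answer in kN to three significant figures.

P_cr ≈ 1410 kN

I = πd⁴/64 = π×234⁴/64 = 1.472×10^8 mm⁴
I = 1.472×10^8 mm⁴ = 1.472×10^-4 m⁴
Effective length L_e = K·L = 0.7 × 5.20 = 3.640 m
P_cr = π²EI / L_e² = π² × 12.9×10⁹ × 1.472×10^-4 / 3.640² = 1.414×10^6 N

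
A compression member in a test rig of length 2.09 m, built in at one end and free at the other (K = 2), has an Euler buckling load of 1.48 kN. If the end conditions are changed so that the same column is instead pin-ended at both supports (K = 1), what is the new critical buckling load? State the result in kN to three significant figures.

P_cr ∝ 1/K², so P_cr,new = P_cr,old × (K_old/K_new)² = 1.48 × (2/1)²
= 1.48 × 4.000 = 5.92 kN

P_cr ≈ 5.92 kN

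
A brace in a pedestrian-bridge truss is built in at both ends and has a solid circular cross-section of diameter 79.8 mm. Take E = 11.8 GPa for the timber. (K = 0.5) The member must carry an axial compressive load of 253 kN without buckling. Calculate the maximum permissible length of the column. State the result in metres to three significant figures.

L_max ≈ 1.91 m

I = πd⁴/64 = π×79.8⁴/64 = 1.991×10^6 mm⁴
I = 1.991×10^-6 m⁴
At the buckling limit P_cr = P = 2.530×10^5 N
From P_cr = π²EI/(K·L)²:  L = (1/K)·√(π²EI/P_cr) = (1/0.5)·√(π²×1.18×10^10×1.991×10^-6/2.530×10^5)
L = 1.91 m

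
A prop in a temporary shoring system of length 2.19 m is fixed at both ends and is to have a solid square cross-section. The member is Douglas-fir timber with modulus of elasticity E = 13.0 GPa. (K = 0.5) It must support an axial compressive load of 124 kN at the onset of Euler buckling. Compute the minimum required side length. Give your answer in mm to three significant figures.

L_e = K·L = 0.5 × 2.19 = 1.095 m
Required I = P_cr·L_e²/(π²E) = 1.240×10^5 × 1.095² / (π² × 1.30×10^10) = 1.159×10^-6 m⁴
I_req = 1.159×10^6 mm⁴
Solid square: I = a⁴/12  ⇒  a = (12I)^(1/4) = (12×1.159×10^6)^(1/4) = 61.1 mm

a ≈ 61.1 mm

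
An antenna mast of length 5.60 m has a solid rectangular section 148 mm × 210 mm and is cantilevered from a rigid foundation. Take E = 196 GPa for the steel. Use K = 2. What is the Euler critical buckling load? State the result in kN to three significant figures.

Buckling occurs about the weak axis: I_min = h·b³/12 with b = 148 mm (the shorter side).
I_min = 210×148³/12 = 5.673×10^7 mm⁴
I = 5.673×10^7 mm⁴ = 5.673×10^-5 m⁴
Effective length L_e = K·L = 2 × 5.60 = 11.20 m
P_cr = π²EI / L_e² = π² × 196×10⁹ × 5.673×10^-5 / 11.20² = 8.749×10^5 N

P_cr ≈ 875 kN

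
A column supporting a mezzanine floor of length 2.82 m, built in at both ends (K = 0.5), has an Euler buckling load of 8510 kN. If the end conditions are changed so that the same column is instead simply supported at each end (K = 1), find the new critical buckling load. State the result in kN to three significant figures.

P_cr ∝ 1/K², so P_cr,new = P_cr,old × (K_old/K_new)² = 8510 × (0.5/1)²
= 8510 × 0.2500 = 2130 kN

P_cr ≈ 2130 kN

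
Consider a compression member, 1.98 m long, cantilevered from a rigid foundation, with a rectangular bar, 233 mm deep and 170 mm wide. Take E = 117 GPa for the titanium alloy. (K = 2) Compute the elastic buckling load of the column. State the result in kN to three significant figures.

P_cr ≈ 7020 kN

Buckling occurs about the weak axis: I_min = h·b³/12 with b = 170 mm (the shorter side).
I_min = 233×170³/12 = 9.539×10^7 mm⁴
I = 9.539×10^7 mm⁴ = 9.539×10^-5 m⁴
Effective length L_e = K·L = 2 × 1.98 = 3.960 m
P_cr = π²EI / L_e² = π² × 117×10⁹ × 9.539×10^-5 / 3.960² = 7.025×10^6 N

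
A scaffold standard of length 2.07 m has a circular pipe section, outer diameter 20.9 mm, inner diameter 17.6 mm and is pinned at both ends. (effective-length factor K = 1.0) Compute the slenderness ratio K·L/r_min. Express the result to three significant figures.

d_o = 20.9 mm, d_i = 17.6 mm
I = π(d_o⁴ − d_i⁴)/64 = π(20.9⁴ − 17.60⁴)/64 = 4.656×10^3 mm⁴
A = 99.78 mm²;  r_min = √(I/A) = √(4.656×10^3/99.78) = 6.831 mm
L_e = K·L = 1 × 2.07 m = 2.070 m = 2070.0 mm
λ = L_e / r_min = 2070.0 / 6.831 = 303

λ ≈ 303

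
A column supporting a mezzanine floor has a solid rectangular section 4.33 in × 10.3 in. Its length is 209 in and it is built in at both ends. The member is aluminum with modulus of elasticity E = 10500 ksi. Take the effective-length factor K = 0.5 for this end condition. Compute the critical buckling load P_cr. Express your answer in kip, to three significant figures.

Buckling occurs about the weak axis: I_min = h·b³/12 with b = 4.33 in (the shorter side).
I_min = 10.3×4.33³/12 = 69.68 in⁴
Effective length L_e = K·L = 0.5 × 209 = 104.5 in
P_cr = π²EI / L_e² = π² × 10500×10³ × 69.68 / 104.5² = 6.613×10^5 lb

P_cr ≈ 661 kip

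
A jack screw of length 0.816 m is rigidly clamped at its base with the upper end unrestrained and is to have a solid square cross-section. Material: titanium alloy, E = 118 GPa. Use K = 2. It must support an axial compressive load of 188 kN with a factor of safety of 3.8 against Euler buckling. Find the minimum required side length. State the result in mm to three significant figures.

Required P_cr = n·P = 3.8 × 188 = 714.4 kN
L_e = K·L = 2 × 0.816 = 1.632 m
Required I = P_cr·L_e²/(π²E) = 7.144×10^5 × 1.632² / (π² × 1.18×10^11) = 1.634×10^-6 m⁴
I_req = 1.634×10^6 mm⁴
Solid square: I = a⁴/12  ⇒  a = (12I)^(1/4) = (12×1.634×10^6)^(1/4) = 66.5 mm

a ≈ 66.5 mm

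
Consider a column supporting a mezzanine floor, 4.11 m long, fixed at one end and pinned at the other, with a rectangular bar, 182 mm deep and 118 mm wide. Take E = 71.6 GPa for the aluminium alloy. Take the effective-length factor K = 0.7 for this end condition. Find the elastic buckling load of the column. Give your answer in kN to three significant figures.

P_cr ≈ 2130 kN

Buckling occurs about the weak axis: I_min = h·b³/12 with b = 118 mm (the shorter side).
I_min = 182×118³/12 = 2.492×10^7 mm⁴
I = 2.492×10^7 mm⁴ = 2.492×10^-5 m⁴
Effective length L_e = K·L = 0.7 × 4.11 = 2.877 m
P_cr = π²EI / L_e² = π² × 71.6×10⁹ × 2.492×10^-5 / 2.877² = 2.127×10^6 N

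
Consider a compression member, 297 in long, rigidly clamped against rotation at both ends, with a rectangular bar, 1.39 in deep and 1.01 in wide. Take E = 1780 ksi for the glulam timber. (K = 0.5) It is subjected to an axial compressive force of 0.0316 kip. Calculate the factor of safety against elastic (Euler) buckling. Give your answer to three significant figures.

Buckling occurs about the weak axis: I_min = h·b³/12 with b = 1.01 in (the shorter side).
I_min = 1.39×1.01³/12 = 0.1193 in⁴
Effective length L_e = K·L = 0.5 × 297 = 148.5 in
P_cr = π²EI / L_e² = π² × 1780×10³ × 0.1193 / 148.5² = 95.07 lb
Factor of safety n = P_cr / P = 0.095075 / 0.0316 = 3.01

n ≈ 3.01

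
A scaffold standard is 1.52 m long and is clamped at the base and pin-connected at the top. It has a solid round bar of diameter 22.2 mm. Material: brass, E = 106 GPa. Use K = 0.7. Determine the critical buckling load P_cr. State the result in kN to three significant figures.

I = πd⁴/64 = π×22.2⁴/64 = 1.192×10^4 mm⁴
I = 1.192×10^4 mm⁴ = 1.192×10^-8 m⁴
Effective length L_e = K·L = 0.7 × 1.52 = 1.064 m
P_cr = π²EI / L_e² = π² × 106×10⁹ × 1.192×10^-8 / 1.064² = 1.102×10^4 N

P_cr ≈ 11.0 kN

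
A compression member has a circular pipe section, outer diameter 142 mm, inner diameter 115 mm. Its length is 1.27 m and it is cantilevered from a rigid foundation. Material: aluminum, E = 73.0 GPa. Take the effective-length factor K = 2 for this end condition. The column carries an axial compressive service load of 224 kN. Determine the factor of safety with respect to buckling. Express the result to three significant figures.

n ≈ 5.67

d_o = 142 mm, d_i = 115 mm
I = π(d_o⁴ − d_i⁴)/64 = π(142⁴ − 115.0⁴)/64 = 1.137×10^7 mm⁴
I = 1.137×10^7 mm⁴ = 1.137×10^-5 m⁴
Effective length L_e = K·L = 2 × 1.27 = 2.540 m
P_cr = π²EI / L_e² = π² × 73.0×10⁹ × 1.137×10^-5 / 2.540² = 1.270×10^6 N
Factor of safety n = P_cr / P = 1270.1 / 224 = 5.67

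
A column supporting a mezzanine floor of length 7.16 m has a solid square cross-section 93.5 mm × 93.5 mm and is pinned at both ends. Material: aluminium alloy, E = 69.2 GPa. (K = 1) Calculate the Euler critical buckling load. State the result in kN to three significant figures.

I = a⁴/12 = 93.5⁴/12 = 6.369×10^6 mm⁴
I = 6.369×10^6 mm⁴ = 6.369×10^-6 m⁴
Effective length L_e = K·L = 1 × 7.16 = 7.160 m
P_cr = π²EI / L_e² = π² × 69.2×10⁹ × 6.369×10^-6 / 7.160² = 8.485×10^4 N

P_cr ≈ 84.8 kN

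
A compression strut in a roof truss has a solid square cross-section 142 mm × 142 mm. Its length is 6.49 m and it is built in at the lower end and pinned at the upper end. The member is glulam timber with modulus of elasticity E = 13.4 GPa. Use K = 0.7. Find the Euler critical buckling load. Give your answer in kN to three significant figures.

P_cr ≈ 217 kN

I = a⁴/12 = 142⁴/12 = 3.388×10^7 mm⁴
I = 3.388×10^7 mm⁴ = 3.388×10^-5 m⁴
Effective length L_e = K·L = 0.7 × 6.49 = 4.543 m
P_cr = π²EI / L_e² = π² × 13.4×10⁹ × 3.388×10^-5 / 4.543² = 2.171×10^5 N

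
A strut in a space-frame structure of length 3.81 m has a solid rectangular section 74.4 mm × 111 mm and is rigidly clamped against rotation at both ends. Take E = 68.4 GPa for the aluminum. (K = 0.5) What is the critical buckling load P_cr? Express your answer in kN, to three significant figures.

Buckling occurs about the weak axis: I_min = h·b³/12 with b = 74.4 mm (the shorter side).
I_min = 111×74.4³/12 = 3.809×10^6 mm⁴
I = 3.809×10^6 mm⁴ = 3.809×10^-6 m⁴
Effective length L_e = K·L = 0.5 × 3.81 = 1.905 m
P_cr = π²EI / L_e² = π² × 68.4×10⁹ × 3.809×10^-6 / 1.905² = 7.086×10^5 N

P_cr ≈ 709 kN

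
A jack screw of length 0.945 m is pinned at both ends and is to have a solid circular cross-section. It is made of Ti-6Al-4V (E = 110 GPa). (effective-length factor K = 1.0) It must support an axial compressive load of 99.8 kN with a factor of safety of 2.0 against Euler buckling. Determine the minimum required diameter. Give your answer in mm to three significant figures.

Required P_cr = n·P = 2.0 × 99.8 = 199.6 kN
L_e = K·L = 1 × 0.945 = 0.9450 m
Required I = P_cr·L_e²/(π²E) = 1.996×10^5 × 0.9450² / (π² × 1.10×10^11) = 1.642×10^-7 m⁴
I_req = 1.642×10^5 mm⁴
Solid circle: I = πd⁴/64  ⇒  d = (64I/π)^(1/4) = (64×1.642×10^5/π)^(1/4) = 42.8 mm

d ≈ 42.8 mm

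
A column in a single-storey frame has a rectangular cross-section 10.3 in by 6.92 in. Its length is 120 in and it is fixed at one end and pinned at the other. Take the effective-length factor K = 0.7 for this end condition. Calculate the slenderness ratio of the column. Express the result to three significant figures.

Buckling occurs about the weak axis: I_min = h·b³/12 with b = 6.92 in (the shorter side).
I_min = 10.3×6.92³/12 = 284.4 in⁴
A = 71.28 in²;  r_min = √(I/A) = √(284.4/71.28) = 1.998 in
L_e = K·L = 0.7 × 120 = 84.00 in
λ = L_e / r_min = 84.000 / 1.998 = 42.0

λ ≈ 42.0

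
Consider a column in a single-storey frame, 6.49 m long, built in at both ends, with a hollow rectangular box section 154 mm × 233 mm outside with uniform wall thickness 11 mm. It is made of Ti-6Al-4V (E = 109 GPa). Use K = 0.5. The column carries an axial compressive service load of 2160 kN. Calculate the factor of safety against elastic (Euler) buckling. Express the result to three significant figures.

Inner dimensions: h_i = 233 − 2×11 = 211.0 mm, b_i = 154 − 2×11 = 132.0 mm
Weak-axis I_min = (h_o·b_o³ − h_i·b_i³)/12 with b_o = 154, b_i = 132.0 mm (shorter outer/inner sides).
I_min = (233×154³ − 211.0×132.0³)/12 = 3.047×10^7 mm⁴
I = 3.047×10^7 mm⁴ = 3.047×10^-5 m⁴
Effective length L_e = K·L = 0.5 × 6.49 = 3.245 m
P_cr = π²EI / L_e² = π² × 109×10⁹ × 3.047×10^-5 / 3.245² = 3.113×10^6 N
Factor of safety n = P_cr / P = 3113.3 / 2160 = 1.44

n ≈ 1.44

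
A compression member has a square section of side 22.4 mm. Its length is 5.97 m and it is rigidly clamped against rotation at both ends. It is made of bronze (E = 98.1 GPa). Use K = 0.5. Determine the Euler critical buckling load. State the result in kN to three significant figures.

P_cr ≈ 2.28 kN

I = a⁴/12 = 22.4⁴/12 = 2.098×10^4 mm⁴
I = 2.098×10^4 mm⁴ = 2.098×10^-8 m⁴
Effective length L_e = K·L = 0.5 × 5.97 = 2.985 m
P_cr = π²EI / L_e² = π² × 98.1×10⁹ × 2.098×10^-8 / 2.985² = 2.280×10^3 N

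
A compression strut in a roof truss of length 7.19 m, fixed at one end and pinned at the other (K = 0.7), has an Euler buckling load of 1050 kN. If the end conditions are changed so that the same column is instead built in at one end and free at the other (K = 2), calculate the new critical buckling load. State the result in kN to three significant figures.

P_cr ∝ 1/K², so P_cr,new = P_cr,old × (K_old/K_new)² = 1050 × (0.7/2)²
= 1050 × 0.1225 = 129 kN

P_cr ≈ 129 kN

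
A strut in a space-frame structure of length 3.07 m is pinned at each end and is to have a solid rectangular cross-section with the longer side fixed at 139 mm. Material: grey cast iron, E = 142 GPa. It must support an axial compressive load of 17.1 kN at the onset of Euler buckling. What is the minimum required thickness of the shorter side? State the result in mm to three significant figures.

L_e = K·L = 1 × 3.07 = 3.070 m
Required I = P_cr·L_e²/(π²E) = 1.710×10^4 × 3.070² / (π² × 1.42×10^11) = 1.150×10^-7 m⁴
I_req = 1.150×10^5 mm⁴
Rectangle, weak axis: I_min = h·b³/12 with h = 139 mm fixed  ⇒  b = (12I/h)^(1/3) = 21.5 mm

b ≈ 21.5 mm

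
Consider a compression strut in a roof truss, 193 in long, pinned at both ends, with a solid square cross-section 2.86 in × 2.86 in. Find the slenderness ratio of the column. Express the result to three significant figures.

λ ≈ 234

I = a⁴/12 = 2.86⁴/12 = 5.575 in⁴
A = 8.180 in²;  r_min = √(I/A) = √(5.575/8.180) = 0.8256 in
L_e = K·L = 1 × 193 = 193.0 in
λ = L_e / r_min = 193.00 / 0.8256 = 234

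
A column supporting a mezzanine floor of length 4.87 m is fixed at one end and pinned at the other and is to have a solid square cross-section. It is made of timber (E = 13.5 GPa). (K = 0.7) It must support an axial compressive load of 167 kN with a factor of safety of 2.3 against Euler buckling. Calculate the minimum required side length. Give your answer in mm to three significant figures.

Required P_cr = n·P = 2.3 × 167 = 384.1 kN
L_e = K·L = 0.7 × 4.87 = 3.409 m
Required I = P_cr·L_e²/(π²E) = 3.841×10^5 × 3.409² / (π² × 1.35×10^10) = 3.350×10^-5 m⁴
I_req = 3.350×10^7 mm⁴
Solid square: I = a⁴/12  ⇒  a = (12I)^(1/4) = (12×3.350×10^7)^(1/4) = 142 mm

a ≈ 142 mm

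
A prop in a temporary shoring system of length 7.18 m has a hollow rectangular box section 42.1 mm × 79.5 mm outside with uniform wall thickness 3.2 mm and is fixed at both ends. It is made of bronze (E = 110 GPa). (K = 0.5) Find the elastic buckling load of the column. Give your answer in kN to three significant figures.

Inner dimensions: h_i = 79.5 − 2×3.2 = 73.10 mm, b_i = 42.1 − 2×3.2 = 35.70 mm
Weak-axis I_min = (h_o·b_o³ − h_i·b_i³)/12 with b_o = 42.1, b_i = 35.70 mm (shorter outer/inner sides).
I_min = (79.5×42.1³ − 73.10×35.70³)/12 = 2.172×10^5 mm⁴
I = 2.172×10^5 mm⁴ = 2.172×10^-7 m⁴
Effective length L_e = K·L = 0.5 × 7.18 = 3.590 m
P_cr = π²EI / L_e² = π² × 110×10⁹ × 2.172×10^-7 / 3.590² = 1.829×10^4 N

P_cr ≈ 18.3 kN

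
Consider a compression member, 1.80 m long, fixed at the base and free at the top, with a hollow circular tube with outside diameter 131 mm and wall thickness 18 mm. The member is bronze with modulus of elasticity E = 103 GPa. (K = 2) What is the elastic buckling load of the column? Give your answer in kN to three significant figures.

Inner diameter d_i = 131 − 2×18 = 95.00 mm
I = π(d_o⁴ − d_i⁴)/64 = π(131⁴ − 95.00⁴)/64 = 1.046×10^7 mm⁴
I = 1.046×10^7 mm⁴ = 1.046×10^-5 m⁴
Effective length L_e = K·L = 2 × 1.80 = 3.600 m
P_cr = π²EI / L_e² = π² × 103×10⁹ × 1.046×10^-5 / 3.600² = 8.203×10^5 N

P_cr ≈ 820 kN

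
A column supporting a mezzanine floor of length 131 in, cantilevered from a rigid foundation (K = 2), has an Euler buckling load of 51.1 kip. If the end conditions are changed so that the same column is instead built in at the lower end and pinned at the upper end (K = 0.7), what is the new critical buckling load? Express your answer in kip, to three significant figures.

P_cr ≈ 417 kip

P_cr ∝ 1/K², so P_cr,new = P_cr,old × (K_old/K_new)² = 51.1 × (2/0.7)²
= 51.1 × 8.163 = 417 kip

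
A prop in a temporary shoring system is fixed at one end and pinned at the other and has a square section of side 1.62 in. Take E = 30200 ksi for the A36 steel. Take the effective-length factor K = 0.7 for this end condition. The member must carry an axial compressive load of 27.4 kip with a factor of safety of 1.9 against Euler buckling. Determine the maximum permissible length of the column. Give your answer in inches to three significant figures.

L_max ≈ 81.9 in

I = a⁴/12 = 1.62⁴/12 = 0.5740 in⁴
Required critical load P_cr = n·P = 1.9 × 27.4 = 52.06 kip = 5.206×10^4 lb
From P_cr = π²EI/(K·L)²:  L = (1/K)·√(π²EI/P_cr) = (1/0.7)·√(π²×3.02×10^7×0.5740/5.206×10^4)
L = 81.9 in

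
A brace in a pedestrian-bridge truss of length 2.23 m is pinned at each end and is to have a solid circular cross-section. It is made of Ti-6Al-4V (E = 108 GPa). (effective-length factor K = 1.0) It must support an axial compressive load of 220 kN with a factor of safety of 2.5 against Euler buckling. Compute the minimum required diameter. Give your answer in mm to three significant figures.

d ≈ 85.0 mm

Required P_cr = n·P = 2.5 × 220 = 550.0 kN
L_e = K·L = 1 × 2.23 = 2.230 m
Required I = P_cr·L_e²/(π²E) = 5.500×10^5 × 2.230² / (π² × 1.08×10^11) = 2.566×10^-6 m⁴
I_req = 2.566×10^6 mm⁴
Solid circle: I = πd⁴/64  ⇒  d = (64I/π)^(1/4) = (64×2.566×10^6/π)^(1/4) = 85.0 mm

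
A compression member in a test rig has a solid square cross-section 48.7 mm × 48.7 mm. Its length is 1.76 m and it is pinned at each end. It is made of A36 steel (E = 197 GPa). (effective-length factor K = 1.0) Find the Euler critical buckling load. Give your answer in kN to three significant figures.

P_cr ≈ 294 kN

I = a⁴/12 = 48.7⁴/12 = 4.687×10^5 mm⁴
I = 4.687×10^5 mm⁴ = 4.687×10^-7 m⁴
Effective length L_e = K·L = 1 × 1.76 = 1.760 m
P_cr = π²EI / L_e² = π² × 197×10⁹ × 4.687×10^-7 / 1.760² = 2.942×10^5 N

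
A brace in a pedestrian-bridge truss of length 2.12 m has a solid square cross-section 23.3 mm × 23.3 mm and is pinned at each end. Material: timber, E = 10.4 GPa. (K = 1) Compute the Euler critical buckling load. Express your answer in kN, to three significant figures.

P_cr ≈ 0.561 kN

I = a⁴/12 = 23.3⁴/12 = 2.456×10^4 mm⁴
I = 2.456×10^4 mm⁴ = 2.456×10^-8 m⁴
Effective length L_e = K·L = 1 × 2.12 = 2.120 m
P_cr = π²EI / L_e² = π² × 10.4×10⁹ × 2.456×10^-8 / 2.120² = 560.9 N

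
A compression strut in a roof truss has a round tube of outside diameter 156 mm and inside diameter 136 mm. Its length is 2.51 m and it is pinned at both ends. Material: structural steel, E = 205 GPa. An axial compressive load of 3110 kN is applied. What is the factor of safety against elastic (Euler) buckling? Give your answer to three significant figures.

n ≈ 1.27

d_o = 156 mm, d_i = 136 mm
I = π(d_o⁴ − d_i⁴)/64 = π(156⁴ − 136.0⁴)/64 = 1.228×10^7 mm⁴
I = 1.228×10^7 mm⁴ = 1.228×10^-5 m⁴
Effective length L_e = K·L = 1 × 2.51 = 2.510 m
P_cr = π²EI / L_e² = π² × 205×10⁹ × 1.228×10^-5 / 2.510² = 3.943×10^6 N
Factor of safety n = P_cr / P = 3943.3 / 3110 = 1.27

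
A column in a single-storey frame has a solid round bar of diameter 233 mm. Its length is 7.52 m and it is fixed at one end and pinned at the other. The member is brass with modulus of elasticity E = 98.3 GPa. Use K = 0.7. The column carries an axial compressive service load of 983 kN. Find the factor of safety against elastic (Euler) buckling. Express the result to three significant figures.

I = πd⁴/64 = π×233⁴/64 = 1.447×10^8 mm⁴
I = 1.447×10^8 mm⁴ = 1.447×10^-4 m⁴
Effective length L_e = K·L = 0.7 × 7.52 = 5.264 m
P_cr = π²EI / L_e² = π² × 98.3×10⁹ × 1.447×10^-4 / 5.264² = 5.065×10^6 N
Factor of safety n = P_cr / P = 5065.4 / 983 = 5.15

n ≈ 5.15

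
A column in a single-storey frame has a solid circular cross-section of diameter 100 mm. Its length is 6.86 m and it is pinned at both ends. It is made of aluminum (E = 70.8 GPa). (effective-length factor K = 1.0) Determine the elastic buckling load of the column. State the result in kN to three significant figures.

P_cr ≈ 72.9 kN

I = πd⁴/64 = π×100⁴/64 = 4.909×10^6 mm⁴
I = 4.909×10^6 mm⁴ = 4.909×10^-6 m⁴
Effective length L_e = K·L = 1 × 6.86 = 6.860 m
P_cr = π²EI / L_e² = π² × 70.8×10⁹ × 4.909×10^-6 / 6.860² = 7.289×10^4 N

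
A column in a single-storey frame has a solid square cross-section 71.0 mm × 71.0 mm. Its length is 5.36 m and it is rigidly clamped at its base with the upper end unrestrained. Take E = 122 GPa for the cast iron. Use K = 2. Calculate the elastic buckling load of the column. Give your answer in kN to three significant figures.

P_cr ≈ 22.2 kN

I = a⁴/12 = 71.0⁴/12 = 2.118×10^6 mm⁴
I = 2.118×10^6 mm⁴ = 2.118×10^-6 m⁴
Effective length L_e = K·L = 2 × 5.36 = 10.72 m
P_cr = π²EI / L_e² = π² × 122×10⁹ × 2.118×10^-6 / 10.72² = 2.219×10^4 N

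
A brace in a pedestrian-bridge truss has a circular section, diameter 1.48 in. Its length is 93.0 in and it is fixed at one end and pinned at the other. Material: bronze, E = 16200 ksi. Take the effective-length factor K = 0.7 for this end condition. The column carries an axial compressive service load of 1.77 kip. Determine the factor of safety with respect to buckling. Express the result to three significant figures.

n ≈ 5.02

I = πd⁴/64 = π×1.48⁴/64 = 0.2355 in⁴
Effective length L_e = K·L = 0.7 × 93.0 = 65.10 in
P_cr = π²EI / L_e² = π² × 16200×10³ × 0.2355 / 65.10² = 8.885×10^3 lb
Factor of safety n = P_cr / P = 8.8852 / 1.77 = 5.02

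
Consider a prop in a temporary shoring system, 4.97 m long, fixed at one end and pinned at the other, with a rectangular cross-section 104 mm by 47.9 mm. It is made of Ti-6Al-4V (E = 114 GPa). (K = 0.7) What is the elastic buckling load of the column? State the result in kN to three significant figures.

Buckling occurs about the weak axis: I_min = h·b³/12 with b = 47.9 mm (the shorter side).
I_min = 104×47.9³/12 = 9.525×10^5 mm⁴
I = 9.525×10^5 mm⁴ = 9.525×10^-7 m⁴
Effective length L_e = K·L = 0.7 × 4.97 = 3.479 m
P_cr = π²EI / L_e² = π² × 114×10⁹ × 9.525×10^-7 / 3.479² = 8.854×10^4 N

P_cr ≈ 88.5 kN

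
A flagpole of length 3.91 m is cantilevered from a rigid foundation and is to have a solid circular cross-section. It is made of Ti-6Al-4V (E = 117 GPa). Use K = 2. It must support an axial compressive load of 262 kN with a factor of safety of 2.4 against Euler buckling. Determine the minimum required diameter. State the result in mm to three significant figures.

Required P_cr = n·P = 2.4 × 262 = 628.8 kN
L_e = K·L = 2 × 3.91 = 7.820 m
Required I = P_cr·L_e²/(π²E) = 6.288×10^5 × 7.820² / (π² × 1.17×10^11) = 3.330×10^-5 m⁴
I_req = 3.330×10^7 mm⁴
Solid circle: I = πd⁴/64  ⇒  d = (64I/π)^(1/4) = (64×3.330×10^7/π)^(1/4) = 161 mm

d ≈ 161 mm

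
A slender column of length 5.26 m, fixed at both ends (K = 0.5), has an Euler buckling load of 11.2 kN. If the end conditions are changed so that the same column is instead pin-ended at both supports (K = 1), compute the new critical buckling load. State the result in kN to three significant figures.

P_cr ∝ 1/K², so P_cr,new = P_cr,old × (K_old/K_new)² = 11.2 × (0.5/1)²
= 11.2 × 0.2500 = 2.80 kN

P_cr ≈ 2.80 kN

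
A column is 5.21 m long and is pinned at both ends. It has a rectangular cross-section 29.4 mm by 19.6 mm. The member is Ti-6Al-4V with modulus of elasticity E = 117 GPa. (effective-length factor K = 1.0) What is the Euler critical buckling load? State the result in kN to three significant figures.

P_cr ≈ 0.785 kN

Buckling occurs about the weak axis: I_min = h·b³/12 with b = 19.6 mm (the shorter side).
I_min = 29.4×19.6³/12 = 1.845×10^4 mm⁴
I = 1.845×10^4 mm⁴ = 1.845×10^-8 m⁴
Effective length L_e = K·L = 1 × 5.21 = 5.210 m
P_cr = π²EI / L_e² = π² × 117×10⁹ × 1.845×10^-8 / 5.210² = 784.8 N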